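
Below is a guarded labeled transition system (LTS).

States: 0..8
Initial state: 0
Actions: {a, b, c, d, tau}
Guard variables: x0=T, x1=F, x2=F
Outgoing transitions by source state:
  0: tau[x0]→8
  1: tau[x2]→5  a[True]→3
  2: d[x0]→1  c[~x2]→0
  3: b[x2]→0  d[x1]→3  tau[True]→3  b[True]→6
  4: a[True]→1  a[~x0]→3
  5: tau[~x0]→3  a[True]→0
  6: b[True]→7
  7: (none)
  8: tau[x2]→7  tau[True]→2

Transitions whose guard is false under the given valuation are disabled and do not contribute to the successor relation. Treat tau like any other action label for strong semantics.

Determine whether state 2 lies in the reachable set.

Guard filter leaves 10 enabled edge(s).
L0 = {0}
L1 = {8}  total {0,8}
L2 = {2}  total {0,2,8}
L3 = {1}  total {0,1,2,8}
L4 = {3}  total {0,1,2,3,8}
L5 = {6}  total {0,1,2,3,6,8}
L6 = {7}  total {0,1,2,3,6,7,8}
Reach set: {0,1,2,3,6,7,8}
trace reaching 2: tau·tau

Answer: REACHABLE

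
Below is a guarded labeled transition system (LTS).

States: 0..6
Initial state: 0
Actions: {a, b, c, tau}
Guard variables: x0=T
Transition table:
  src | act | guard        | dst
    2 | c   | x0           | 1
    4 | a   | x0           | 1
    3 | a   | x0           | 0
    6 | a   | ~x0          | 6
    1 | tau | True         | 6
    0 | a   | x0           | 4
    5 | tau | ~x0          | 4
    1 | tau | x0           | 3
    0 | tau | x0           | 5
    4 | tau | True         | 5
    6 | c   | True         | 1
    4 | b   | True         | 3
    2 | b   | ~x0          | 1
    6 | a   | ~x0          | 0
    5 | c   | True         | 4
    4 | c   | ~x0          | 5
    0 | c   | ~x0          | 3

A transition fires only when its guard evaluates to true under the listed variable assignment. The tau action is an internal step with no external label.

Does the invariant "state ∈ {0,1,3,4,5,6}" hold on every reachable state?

Answer: INVARIANT HOLDS

Trace:
Safe = {0,1,3,4,5,6}
Reachable = {0,1,3,4,5,6}
  0: ok
  1: ok
  3: ok
  4: ok
  5: ok
  6: ok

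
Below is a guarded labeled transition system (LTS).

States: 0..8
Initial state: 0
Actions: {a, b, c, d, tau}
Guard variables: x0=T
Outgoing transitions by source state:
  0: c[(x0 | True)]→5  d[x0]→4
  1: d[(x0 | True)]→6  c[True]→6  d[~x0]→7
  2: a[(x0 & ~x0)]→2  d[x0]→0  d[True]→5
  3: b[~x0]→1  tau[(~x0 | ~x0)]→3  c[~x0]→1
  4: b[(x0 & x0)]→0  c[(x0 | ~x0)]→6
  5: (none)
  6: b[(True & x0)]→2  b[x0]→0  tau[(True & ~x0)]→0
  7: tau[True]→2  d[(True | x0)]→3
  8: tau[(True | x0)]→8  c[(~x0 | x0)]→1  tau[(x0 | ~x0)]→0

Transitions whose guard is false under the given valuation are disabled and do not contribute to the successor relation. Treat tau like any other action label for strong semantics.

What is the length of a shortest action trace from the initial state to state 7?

Answer: UNREACHABLE

Analysis:
Layered search for 7:
  depth 0: {0}
  depth 1: {4,5}
  depth 2: {6}
  depth 3: {2}
7 never appears.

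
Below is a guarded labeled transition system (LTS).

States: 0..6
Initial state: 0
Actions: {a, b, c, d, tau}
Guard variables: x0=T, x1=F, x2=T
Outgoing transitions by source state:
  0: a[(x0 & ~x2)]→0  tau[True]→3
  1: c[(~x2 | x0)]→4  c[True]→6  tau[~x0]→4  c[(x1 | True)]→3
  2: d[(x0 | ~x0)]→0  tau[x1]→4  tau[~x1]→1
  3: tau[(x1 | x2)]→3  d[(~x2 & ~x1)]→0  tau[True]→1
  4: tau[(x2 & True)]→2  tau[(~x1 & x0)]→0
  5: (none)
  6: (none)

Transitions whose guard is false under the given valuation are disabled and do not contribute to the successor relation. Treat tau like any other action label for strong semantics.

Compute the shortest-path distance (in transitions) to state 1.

Breadth-first toward 1:
  depth 0: {0}
  depth 1: {3}
  depth 2: {1}
1 enters at depth 2; path tau·tau

Answer: 2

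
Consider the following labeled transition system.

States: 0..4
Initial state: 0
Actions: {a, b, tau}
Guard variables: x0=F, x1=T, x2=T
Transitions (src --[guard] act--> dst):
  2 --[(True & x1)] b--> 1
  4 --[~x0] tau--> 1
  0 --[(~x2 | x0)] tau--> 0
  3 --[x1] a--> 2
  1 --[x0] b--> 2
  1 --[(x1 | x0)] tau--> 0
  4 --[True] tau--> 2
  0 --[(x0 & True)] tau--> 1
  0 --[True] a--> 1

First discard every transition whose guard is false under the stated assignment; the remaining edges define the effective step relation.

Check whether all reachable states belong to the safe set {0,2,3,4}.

Answer: INVARIANT VIOLATED at state 1

Working:
Inv-set: {0,2,3,4}
Reach set: {0,1}
  0: ok
  1: VIOLATES
counterexample path to 1: a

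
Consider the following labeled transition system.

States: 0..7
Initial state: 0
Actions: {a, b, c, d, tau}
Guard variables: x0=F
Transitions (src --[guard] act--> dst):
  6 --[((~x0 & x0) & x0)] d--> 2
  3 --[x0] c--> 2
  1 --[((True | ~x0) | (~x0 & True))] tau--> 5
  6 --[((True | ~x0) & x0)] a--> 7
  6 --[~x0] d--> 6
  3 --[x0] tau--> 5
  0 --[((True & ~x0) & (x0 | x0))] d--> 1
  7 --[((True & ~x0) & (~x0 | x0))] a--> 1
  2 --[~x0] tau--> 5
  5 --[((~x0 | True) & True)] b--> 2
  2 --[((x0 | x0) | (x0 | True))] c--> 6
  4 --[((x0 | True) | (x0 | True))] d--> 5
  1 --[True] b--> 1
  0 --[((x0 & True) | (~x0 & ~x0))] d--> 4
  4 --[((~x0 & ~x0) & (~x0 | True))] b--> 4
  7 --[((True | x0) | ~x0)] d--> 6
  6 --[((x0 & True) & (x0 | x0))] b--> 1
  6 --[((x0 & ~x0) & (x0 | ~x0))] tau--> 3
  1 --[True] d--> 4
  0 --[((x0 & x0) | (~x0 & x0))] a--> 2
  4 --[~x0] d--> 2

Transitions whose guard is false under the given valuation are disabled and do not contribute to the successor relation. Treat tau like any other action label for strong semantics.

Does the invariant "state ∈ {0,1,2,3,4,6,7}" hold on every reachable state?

Allowed set {0,1,2,3,4,6,7}
Reachable = {0,2,4,5,6}
  0: ✓
  2: ✓
  4: ✓
  5: VIOLATES
  6: ✓
witness against invariant: d·d → 5

Answer: INVARIANT VIOLATED at state 5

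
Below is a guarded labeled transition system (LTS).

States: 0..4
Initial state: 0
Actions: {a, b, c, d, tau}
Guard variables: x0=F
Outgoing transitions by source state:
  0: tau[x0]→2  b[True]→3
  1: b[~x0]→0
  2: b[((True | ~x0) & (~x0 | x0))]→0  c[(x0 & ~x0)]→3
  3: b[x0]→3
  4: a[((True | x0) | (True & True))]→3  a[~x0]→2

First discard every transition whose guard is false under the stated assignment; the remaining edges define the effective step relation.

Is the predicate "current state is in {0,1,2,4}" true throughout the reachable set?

Inv-set: {0,1,2,4}
R = {0,3}
  0: safe
  3: VIOLATES
counterexample path to 3: b

Answer: INVARIANT VIOLATED at state 3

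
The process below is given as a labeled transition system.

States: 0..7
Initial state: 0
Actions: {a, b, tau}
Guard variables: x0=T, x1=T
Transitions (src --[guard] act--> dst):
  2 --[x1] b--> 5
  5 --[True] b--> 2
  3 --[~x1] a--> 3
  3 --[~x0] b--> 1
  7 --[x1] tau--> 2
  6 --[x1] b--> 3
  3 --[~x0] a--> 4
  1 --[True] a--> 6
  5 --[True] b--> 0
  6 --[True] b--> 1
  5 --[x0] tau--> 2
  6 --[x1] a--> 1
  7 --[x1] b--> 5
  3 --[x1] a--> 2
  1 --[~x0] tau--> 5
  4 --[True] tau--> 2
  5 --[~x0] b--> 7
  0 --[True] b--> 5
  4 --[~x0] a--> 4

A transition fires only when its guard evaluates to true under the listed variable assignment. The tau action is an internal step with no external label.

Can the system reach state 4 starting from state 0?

13 transition(s) survive guard evaluation.
L0 = {0}
L1 = {5}  total {0,5}
L2 = {2}  total {0,2,5}
Reach set: {0,2,5}

Answer: UNREACHABLE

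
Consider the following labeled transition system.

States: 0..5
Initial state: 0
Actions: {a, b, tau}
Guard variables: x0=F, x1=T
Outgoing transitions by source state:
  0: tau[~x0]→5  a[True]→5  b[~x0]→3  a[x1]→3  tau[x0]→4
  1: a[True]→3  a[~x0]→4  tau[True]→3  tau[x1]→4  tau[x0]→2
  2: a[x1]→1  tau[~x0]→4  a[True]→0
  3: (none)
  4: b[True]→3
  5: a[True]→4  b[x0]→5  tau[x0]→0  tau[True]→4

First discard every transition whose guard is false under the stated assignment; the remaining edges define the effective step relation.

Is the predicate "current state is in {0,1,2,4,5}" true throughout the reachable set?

Answer: INVARIANT VIOLATED at state 3

Analysis:
Allowed set {0,1,2,4,5}
Reach set: {0,3,4,5}
  0: ok
  3: outside
  4: ok
  5: ok
counterexample path to 3: a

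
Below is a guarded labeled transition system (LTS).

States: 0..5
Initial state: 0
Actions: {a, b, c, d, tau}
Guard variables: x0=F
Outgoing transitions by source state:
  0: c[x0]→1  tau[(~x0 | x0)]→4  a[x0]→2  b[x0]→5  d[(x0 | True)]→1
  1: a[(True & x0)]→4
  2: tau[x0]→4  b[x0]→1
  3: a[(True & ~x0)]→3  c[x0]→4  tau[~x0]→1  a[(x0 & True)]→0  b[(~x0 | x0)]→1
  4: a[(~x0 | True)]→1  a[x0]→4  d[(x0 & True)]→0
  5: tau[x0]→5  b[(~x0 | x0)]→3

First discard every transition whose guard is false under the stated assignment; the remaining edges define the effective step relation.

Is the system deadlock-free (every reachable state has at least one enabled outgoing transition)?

Answer: DEADLOCK at state 1

Trace:
Reachable = {0,1,4}
  0: d→1  tau→4  [2 exit(s)]
  1: ∅  [STUCK]
  4: a→1  [1 exit(s)]
Path to 1: d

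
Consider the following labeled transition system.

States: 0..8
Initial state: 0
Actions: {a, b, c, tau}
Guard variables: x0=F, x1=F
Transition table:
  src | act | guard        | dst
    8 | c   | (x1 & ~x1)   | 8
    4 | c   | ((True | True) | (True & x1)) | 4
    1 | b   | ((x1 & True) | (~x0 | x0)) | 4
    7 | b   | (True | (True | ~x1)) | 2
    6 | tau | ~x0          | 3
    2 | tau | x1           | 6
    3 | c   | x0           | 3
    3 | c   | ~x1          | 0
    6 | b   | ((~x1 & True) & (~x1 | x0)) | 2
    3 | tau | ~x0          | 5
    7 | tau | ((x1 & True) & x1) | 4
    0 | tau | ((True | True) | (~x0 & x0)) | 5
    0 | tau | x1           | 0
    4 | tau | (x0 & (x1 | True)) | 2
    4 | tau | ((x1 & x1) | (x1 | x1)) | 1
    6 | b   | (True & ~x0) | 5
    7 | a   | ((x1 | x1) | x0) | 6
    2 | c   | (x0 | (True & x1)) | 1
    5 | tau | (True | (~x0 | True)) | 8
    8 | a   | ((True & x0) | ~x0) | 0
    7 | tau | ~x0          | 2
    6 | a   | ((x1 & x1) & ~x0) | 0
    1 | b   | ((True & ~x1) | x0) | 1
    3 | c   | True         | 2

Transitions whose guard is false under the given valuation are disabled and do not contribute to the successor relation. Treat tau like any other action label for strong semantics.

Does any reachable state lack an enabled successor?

R = {0,5,8}
  0: tau→5  [1 exit(s)]
  5: tau→8  [1 exit(s)]
  8: a→0  [1 exit(s)]

Answer: DEADLOCK-FREE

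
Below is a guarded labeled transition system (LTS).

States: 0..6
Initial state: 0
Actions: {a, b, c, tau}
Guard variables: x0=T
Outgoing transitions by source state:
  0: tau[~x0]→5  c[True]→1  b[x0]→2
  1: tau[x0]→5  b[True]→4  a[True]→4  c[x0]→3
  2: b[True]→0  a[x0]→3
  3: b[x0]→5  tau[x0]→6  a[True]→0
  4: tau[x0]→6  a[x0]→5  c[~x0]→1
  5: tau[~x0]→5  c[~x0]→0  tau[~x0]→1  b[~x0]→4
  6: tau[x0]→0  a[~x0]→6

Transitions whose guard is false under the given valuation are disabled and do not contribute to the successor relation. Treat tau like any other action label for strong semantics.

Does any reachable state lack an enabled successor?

Reachable = {0,1,2,3,4,5,6}
  0: b→2  c→1  [2 out]
  1: a→4  b→4  c→3  tau→5  [4 out]
  2: a→3  b→0  [2 out]
  3: a→0  b→5  tau→6  [3 out]
  4: a→5  tau→6  [2 out]
  5: ∅  [deadlock]
  6: tau→0  [1 out]
trace reaching 5: c·tau

Answer: DEADLOCK at state 5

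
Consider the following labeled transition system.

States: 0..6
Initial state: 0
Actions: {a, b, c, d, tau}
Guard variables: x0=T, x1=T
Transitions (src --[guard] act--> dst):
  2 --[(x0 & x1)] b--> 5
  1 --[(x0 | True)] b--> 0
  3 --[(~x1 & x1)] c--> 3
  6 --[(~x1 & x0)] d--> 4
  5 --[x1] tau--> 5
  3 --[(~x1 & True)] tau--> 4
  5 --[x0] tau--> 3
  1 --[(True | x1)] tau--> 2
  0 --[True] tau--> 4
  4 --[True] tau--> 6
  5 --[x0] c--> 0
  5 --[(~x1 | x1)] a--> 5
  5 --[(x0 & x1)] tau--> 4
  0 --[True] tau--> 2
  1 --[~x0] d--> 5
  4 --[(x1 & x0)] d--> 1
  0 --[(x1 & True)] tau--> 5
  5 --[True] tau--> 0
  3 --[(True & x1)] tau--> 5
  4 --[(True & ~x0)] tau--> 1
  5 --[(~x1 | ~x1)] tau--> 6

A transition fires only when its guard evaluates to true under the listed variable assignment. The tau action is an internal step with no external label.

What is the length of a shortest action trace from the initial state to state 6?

Answer: 2

Working:
Layered search for 6:
  Layer 0: {0}
  Layer 1: {2,4,5}
  Layer 2: {1,3,6}
depth(6)=2, e.g. tau·tau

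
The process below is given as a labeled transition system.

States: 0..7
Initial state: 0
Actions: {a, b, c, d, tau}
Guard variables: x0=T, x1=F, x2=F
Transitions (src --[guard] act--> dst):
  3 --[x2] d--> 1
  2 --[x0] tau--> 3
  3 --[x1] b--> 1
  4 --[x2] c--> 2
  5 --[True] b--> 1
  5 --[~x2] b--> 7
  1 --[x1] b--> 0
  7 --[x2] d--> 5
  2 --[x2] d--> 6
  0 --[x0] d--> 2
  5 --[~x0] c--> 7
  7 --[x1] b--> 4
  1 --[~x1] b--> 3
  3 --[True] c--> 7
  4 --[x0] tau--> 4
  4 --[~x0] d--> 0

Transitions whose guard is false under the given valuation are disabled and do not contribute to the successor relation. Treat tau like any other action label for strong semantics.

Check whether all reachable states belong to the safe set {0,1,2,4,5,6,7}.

Inv-set: {0,1,2,4,5,6,7}
R = {0,2,3,7}
  0: ✓
  2: ✓
  3: ✗ unsafe
  7: ✓
reach 3 via d·tau — violates

Answer: INVARIANT VIOLATED at state 3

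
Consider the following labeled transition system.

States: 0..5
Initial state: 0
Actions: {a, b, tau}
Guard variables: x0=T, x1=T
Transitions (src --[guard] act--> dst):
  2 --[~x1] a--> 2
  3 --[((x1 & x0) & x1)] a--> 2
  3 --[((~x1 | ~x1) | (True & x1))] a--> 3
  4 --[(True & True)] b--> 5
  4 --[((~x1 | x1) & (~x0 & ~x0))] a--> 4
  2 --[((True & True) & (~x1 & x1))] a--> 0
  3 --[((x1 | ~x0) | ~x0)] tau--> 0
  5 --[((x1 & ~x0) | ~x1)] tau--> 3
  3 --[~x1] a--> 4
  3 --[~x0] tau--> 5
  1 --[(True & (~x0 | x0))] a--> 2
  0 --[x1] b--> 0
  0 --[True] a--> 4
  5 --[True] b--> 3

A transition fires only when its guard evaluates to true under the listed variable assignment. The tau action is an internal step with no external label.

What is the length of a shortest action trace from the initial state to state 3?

Answer: 3

Working:
Layered search for 3:
  L0 = {0}
  L1 = {4}
  L2 = {5}
  L3 = {3}
depth(3)=3, e.g. a·b·b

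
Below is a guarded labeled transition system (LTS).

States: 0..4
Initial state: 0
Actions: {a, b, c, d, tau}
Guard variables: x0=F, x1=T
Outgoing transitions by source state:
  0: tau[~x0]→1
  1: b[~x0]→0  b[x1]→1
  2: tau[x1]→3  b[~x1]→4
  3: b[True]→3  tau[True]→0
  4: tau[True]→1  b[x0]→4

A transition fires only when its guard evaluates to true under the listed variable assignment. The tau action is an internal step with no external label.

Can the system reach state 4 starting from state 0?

7 transition(s) survive guard evaluation.
Layer 0: {0}
Layer 1: {1}  now seen {0,1}
Reachable = {0,1}

Answer: UNREACHABLE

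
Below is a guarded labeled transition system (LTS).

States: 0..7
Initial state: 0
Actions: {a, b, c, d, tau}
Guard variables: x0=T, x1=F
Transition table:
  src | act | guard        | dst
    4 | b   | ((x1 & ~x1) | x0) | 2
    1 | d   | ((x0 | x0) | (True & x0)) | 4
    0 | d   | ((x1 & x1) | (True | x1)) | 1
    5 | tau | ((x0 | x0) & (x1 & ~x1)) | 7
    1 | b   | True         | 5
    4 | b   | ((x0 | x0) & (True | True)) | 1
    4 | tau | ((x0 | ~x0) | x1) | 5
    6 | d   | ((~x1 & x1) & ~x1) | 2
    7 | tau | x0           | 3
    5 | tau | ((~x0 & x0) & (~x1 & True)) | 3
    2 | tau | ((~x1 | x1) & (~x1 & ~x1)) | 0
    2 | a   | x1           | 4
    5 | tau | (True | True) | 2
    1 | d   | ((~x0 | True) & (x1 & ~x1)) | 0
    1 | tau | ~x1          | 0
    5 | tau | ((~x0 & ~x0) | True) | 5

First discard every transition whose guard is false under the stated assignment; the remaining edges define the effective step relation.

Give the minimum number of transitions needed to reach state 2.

Answer: 3

Working:
Breadth-first toward 2:
  depth 0: {0}
  depth 1: {1}
  depth 2: {4,5}
  depth 3: {2}
2 enters at depth 3; path d·b·tau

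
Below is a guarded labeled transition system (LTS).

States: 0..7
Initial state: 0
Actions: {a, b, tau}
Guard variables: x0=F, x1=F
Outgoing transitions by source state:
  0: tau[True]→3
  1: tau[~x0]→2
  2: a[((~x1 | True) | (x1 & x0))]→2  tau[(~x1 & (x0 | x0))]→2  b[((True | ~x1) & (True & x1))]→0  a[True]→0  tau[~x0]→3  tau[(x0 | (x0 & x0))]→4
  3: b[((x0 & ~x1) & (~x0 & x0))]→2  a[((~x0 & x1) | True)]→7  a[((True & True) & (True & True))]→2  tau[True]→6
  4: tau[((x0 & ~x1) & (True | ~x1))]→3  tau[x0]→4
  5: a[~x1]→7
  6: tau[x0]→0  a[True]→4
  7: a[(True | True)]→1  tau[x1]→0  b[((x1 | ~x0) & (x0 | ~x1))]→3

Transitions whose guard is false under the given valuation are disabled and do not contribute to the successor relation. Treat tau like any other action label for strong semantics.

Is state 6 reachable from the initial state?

Answer: REACHABLE

Trace:
After dropping false guards: 12 live edges.
L0 = {0}
L1 = {3}  now seen {0,3}
L2 = {2,6,7}  now seen {0,2,3,6,7}
L3 = {1,4}  now seen {0,1,2,3,4,6,7}
R = {0,1,2,3,4,6,7}
Path to 6: tau·tau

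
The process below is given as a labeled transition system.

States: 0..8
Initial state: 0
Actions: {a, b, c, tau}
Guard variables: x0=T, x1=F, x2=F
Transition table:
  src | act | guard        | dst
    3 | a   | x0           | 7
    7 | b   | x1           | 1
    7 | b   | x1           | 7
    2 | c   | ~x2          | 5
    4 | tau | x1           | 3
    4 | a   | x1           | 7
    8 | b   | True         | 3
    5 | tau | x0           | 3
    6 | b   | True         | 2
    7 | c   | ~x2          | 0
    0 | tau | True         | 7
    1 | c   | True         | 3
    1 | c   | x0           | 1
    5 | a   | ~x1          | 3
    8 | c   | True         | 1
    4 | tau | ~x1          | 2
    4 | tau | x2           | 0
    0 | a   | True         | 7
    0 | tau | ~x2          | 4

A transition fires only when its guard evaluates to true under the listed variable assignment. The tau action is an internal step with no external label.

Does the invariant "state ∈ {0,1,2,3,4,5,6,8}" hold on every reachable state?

Answer: INVARIANT VIOLATED at state 7

Trace:
Inv-set: {0,1,2,3,4,5,6,8}
Reach set: {0,2,3,4,5,7}
  0: ✓
  2: ✓
  3: ✓
  4: ✓
  5: ✓
  7: outside
counterexample path to 7: tau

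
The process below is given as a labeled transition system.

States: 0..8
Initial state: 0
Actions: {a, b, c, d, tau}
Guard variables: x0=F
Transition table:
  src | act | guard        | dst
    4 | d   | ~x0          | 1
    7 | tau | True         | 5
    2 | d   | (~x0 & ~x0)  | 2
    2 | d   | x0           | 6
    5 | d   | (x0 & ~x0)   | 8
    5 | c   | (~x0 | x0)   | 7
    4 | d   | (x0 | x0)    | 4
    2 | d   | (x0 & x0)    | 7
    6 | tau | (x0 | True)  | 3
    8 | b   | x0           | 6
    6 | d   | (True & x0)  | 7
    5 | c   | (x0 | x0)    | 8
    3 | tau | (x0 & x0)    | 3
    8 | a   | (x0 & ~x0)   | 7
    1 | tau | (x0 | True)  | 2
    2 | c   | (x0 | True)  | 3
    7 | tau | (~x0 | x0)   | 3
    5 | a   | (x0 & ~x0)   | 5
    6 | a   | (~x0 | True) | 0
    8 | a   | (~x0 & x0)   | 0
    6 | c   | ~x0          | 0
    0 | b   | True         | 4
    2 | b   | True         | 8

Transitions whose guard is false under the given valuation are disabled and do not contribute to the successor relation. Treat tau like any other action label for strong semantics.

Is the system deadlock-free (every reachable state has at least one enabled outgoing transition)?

Reachable = {0,1,2,3,4,8}
  0: b→4  [1 out]
  1: tau→2  [1 out]
  2: b→8  c→3  d→2  [3 out]
  3: ∅  [STUCK]
  4: d→1  [1 out]
  8: ∅  [STUCK]
trace reaching 3: b·d·tau·c

Answer: DEADLOCK at state 3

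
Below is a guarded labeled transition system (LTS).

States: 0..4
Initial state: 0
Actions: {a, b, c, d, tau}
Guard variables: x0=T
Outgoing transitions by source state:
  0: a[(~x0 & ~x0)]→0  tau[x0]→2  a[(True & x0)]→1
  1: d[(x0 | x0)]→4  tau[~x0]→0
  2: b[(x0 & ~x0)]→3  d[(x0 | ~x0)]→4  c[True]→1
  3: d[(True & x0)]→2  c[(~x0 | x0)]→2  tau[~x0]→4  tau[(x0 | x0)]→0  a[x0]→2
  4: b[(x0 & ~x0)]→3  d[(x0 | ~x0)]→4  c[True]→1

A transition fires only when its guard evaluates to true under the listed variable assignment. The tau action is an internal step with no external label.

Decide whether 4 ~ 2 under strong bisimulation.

Answer: BISIMILAR

Analysis:
Refine partition for ~:
  P[0] = {{0,1,2,3,4}}
  P[1] = {{0},{1},{2,4},{3}}
Fixed point at round 2; 4 class(es).
class of 4: {2,4}; class of 2: {2,4}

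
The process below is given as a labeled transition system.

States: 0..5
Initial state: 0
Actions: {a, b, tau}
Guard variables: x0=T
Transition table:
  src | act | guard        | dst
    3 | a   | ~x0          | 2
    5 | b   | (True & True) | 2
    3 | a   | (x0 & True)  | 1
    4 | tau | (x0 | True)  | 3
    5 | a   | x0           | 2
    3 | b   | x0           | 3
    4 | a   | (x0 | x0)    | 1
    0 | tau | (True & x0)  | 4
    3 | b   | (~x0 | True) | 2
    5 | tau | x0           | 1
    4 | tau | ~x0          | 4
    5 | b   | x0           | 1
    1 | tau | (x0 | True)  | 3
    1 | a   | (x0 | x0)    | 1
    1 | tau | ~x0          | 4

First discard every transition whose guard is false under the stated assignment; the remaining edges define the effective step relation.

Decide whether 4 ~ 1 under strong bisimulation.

Bisimulation quotient by refinement:
  round 0: {{0,1,2,3,4,5}}
  round 1: {{0},{1,4},{2},{3},{5}}
stable after 2 split(s): 5 block(s)
4∈{1,4}, 1∈{1,4}

Answer: BISIMILAR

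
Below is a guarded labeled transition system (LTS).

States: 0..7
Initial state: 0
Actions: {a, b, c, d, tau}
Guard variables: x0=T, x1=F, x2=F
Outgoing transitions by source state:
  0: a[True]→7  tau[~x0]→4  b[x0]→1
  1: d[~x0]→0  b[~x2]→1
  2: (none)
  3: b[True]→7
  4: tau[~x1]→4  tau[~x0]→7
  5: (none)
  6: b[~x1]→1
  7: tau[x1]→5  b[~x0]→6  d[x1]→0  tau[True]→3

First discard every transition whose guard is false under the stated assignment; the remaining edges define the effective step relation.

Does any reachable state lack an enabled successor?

R = {0,1,3,7}
  0: a→7  b→1  [2 exit(s)]
  1: b→1  [1 exit(s)]
  3: b→7  [1 exit(s)]
  7: tau→3  [1 exit(s)]

Answer: DEADLOCK-FREE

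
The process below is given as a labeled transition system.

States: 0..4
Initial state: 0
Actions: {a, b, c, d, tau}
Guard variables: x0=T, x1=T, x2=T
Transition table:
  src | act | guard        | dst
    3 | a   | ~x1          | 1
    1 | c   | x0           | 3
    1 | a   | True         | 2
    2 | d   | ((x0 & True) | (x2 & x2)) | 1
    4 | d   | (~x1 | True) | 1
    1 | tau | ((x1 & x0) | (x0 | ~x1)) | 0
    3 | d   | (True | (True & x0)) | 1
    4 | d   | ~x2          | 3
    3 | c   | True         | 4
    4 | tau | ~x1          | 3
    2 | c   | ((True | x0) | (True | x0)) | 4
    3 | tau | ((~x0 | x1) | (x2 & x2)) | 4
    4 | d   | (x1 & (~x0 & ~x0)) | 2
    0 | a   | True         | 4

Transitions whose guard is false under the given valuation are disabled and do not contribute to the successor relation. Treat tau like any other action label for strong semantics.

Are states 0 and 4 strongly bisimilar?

Bisimulation quotient by refinement:
  π0 = {{0,1,2,3,4}}
  π1 = {{0},{1},{2},{3},{4}}
stable after 2 split(s): 5 block(s)
0∈{0}, 4∈{4}

Answer: NOT BISIMILAR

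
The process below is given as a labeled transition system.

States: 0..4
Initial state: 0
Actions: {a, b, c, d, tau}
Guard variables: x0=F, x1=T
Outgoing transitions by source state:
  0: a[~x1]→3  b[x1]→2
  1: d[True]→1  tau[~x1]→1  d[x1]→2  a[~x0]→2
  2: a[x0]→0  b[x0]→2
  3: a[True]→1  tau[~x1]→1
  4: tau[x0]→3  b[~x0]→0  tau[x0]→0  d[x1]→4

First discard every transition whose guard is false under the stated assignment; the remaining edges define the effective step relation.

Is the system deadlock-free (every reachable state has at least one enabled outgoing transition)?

Answer: DEADLOCK at state 2

Trace:
Reach set: {0,2}
  0: b→2  [1 exit(s)]
  2: ∅  [no exit]
Path to 2: b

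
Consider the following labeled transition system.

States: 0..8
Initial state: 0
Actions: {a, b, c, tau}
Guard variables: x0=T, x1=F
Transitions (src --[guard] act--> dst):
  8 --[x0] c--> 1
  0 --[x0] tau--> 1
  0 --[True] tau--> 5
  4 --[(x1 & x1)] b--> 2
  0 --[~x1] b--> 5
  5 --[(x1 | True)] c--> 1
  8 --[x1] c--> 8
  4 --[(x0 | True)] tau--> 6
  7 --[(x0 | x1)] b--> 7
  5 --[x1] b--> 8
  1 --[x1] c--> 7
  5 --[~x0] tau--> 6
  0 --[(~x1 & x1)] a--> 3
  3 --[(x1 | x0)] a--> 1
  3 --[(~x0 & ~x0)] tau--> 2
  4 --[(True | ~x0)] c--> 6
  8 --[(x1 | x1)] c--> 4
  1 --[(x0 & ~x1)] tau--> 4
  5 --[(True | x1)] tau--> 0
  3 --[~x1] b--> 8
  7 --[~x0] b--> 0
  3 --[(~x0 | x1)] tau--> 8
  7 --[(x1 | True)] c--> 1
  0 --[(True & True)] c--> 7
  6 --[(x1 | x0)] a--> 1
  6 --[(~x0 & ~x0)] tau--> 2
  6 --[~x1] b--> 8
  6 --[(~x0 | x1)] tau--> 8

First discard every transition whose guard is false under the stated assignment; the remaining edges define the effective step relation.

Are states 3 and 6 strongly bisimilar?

Bisimulation quotient by refinement:
  round 0: {{0,1,2,3,4,5,6,7,8}}
  round 1: {{0},{1},{2},{3,6},{4,5},{7},{8}}
  round 2: {{0},{1},{2},{3,6},{4},{5},{7},{8}}
stable after 3 split(s): 8 block(s)
[3]={3,6}  [6]={3,6}

Answer: BISIMILAR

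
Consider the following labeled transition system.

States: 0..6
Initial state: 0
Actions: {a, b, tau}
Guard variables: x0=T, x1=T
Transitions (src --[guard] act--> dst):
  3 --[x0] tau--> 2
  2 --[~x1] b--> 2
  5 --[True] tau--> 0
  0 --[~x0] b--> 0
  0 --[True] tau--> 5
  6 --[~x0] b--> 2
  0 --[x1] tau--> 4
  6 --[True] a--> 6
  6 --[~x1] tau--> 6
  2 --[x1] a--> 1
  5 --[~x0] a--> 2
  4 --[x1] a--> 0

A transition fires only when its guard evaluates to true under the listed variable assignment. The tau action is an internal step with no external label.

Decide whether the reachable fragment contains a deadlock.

Answer: DEADLOCK-FREE

Trace:
Reach set: {0,4,5}
  0: tau→4  tau→5  [2 out]
  4: a→0  [1 out]
  5: tau→0  [1 out]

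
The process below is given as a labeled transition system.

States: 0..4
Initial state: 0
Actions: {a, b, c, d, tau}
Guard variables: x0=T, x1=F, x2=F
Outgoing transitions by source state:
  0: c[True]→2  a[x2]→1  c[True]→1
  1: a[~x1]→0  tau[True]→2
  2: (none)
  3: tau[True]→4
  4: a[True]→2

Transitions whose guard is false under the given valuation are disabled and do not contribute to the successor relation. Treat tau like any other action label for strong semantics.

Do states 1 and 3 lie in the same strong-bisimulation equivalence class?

Answer: NOT BISIMILAR

Working:
Refine partition for ~:
  π0 = {{0,1,2,3,4}}
  π1 = {{0},{1},{2},{3},{4}}
5 equivalence class(es) (converged in 2)
[1]={1}  [3]={3}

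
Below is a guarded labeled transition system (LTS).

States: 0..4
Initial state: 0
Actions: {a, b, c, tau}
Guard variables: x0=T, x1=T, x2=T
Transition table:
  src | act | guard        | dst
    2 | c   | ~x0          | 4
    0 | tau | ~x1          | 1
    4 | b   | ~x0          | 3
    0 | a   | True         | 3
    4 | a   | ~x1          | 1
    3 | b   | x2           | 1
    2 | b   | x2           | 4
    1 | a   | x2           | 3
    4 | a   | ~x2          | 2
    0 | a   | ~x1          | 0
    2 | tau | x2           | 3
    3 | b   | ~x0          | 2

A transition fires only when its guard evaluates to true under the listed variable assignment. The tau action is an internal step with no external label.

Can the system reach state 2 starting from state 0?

Answer: UNREACHABLE

Trace:
Guard filter leaves 5 enabled edge(s).
L0 = {0}
L1 = {3}  total {0,3}
L2 = {1}  total {0,1,3}
Reachable = {0,1,3}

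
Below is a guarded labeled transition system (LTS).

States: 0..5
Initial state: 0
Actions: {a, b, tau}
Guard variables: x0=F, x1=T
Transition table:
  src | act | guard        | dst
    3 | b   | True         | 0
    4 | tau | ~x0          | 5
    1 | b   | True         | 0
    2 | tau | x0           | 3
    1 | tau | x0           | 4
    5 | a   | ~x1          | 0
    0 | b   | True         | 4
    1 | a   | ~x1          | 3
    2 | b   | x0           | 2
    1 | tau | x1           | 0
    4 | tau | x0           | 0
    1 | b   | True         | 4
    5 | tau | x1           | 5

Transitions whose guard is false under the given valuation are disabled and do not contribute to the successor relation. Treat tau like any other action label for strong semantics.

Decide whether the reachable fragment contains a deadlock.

R = {0,4,5}
  0: b→4  [1 exit(s)]
  4: tau→5  [1 exit(s)]
  5: tau→5  [1 exit(s)]

Answer: DEADLOCK-FREE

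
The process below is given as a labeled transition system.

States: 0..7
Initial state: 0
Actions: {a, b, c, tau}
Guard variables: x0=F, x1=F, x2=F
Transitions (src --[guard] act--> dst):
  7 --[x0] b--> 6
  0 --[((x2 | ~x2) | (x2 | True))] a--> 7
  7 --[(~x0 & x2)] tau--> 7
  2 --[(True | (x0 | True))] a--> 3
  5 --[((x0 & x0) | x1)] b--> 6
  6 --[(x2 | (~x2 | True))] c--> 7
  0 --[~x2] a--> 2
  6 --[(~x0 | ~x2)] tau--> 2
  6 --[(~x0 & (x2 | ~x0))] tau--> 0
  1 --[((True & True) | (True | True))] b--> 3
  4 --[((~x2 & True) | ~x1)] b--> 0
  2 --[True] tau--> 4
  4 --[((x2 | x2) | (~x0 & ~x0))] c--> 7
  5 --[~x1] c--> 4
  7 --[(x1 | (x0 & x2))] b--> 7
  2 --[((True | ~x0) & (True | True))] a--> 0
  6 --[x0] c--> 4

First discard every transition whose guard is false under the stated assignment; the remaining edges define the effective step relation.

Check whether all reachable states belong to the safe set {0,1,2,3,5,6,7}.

Safe = {0,1,2,3,5,6,7}
Reachable = {0,2,3,4,7}
  0: ok
  2: ok
  3: ok
  4: ✗ unsafe
  7: ok
counterexample path to 4: a·tau

Answer: INVARIANT VIOLATED at state 4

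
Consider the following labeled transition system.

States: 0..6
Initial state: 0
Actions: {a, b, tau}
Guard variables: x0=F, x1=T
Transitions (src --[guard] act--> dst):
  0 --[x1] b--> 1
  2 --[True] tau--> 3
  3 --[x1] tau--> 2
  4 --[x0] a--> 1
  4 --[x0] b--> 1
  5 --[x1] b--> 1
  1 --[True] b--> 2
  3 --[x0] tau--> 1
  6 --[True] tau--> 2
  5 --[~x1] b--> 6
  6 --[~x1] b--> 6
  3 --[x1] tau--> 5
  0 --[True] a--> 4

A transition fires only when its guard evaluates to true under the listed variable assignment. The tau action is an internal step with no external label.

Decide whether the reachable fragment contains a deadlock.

Reachable = {0,1,2,3,4,5}
  0: a→4  b→1  [deg 2]
  1: b→2  [deg 1]
  2: tau→3  [deg 1]
  3: tau→2  tau→5  [deg 2]
  4: ∅  [no exit]
  5: b→1  [deg 1]
Path to 4: a

Answer: DEADLOCK at state 4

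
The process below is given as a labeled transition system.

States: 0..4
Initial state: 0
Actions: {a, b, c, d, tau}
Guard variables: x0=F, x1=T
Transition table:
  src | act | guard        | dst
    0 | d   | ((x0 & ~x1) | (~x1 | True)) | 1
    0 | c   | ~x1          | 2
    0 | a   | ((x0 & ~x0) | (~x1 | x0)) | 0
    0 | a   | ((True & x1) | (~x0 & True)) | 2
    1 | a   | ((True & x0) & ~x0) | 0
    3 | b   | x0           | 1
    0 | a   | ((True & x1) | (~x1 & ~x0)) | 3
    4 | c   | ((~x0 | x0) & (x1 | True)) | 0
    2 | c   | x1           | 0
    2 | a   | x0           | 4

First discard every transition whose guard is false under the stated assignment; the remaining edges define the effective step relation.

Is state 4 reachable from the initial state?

Answer: UNREACHABLE

Working:
5 transition(s) survive guard evaluation.
depth 0: {0}
depth 1: {1,2,3}  now seen {0,1,2,3}
R = {0,1,2,3}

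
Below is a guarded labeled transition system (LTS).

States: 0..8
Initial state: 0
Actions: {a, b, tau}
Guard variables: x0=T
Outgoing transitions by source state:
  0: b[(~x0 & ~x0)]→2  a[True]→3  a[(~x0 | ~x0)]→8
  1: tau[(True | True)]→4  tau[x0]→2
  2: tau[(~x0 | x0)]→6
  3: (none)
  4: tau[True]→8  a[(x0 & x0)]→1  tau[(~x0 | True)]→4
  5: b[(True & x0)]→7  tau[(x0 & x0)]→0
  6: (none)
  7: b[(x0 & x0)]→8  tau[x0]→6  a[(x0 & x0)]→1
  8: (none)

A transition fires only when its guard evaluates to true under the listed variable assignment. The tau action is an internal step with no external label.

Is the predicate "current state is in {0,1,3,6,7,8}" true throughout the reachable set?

Answer: INVARIANT HOLDS

Trace:
Allowed set {0,1,3,6,7,8}
Reach set: {0,3}
  0: ok
  3: ok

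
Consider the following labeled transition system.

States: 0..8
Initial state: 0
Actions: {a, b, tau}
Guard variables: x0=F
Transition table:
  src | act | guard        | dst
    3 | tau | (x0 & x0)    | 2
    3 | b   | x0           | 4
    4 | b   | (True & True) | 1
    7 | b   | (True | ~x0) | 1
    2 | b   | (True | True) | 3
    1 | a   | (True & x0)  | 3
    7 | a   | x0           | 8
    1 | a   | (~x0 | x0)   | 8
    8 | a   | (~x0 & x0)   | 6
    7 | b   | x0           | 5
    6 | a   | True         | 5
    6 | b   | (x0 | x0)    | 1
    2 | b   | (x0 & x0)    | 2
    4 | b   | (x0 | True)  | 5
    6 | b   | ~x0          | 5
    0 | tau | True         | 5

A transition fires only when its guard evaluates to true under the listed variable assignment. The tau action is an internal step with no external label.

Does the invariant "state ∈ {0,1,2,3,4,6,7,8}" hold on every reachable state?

Answer: INVARIANT VIOLATED at state 5

Analysis:
Allowed set {0,1,2,3,4,6,7,8}
Reach set: {0,5}
  0: ok
  5: outside
witness against invariant: tau → 5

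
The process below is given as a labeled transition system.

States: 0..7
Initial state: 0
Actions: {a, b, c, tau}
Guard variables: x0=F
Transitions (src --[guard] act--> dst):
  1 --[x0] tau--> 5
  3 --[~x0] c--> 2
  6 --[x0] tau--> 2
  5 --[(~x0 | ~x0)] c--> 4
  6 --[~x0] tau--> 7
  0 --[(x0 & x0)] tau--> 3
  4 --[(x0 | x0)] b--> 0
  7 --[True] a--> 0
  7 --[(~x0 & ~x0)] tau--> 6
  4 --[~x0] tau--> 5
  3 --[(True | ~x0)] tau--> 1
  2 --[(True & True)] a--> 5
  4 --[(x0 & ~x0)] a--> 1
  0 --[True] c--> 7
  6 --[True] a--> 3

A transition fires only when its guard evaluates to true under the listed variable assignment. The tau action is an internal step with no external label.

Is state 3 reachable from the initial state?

10 transition(s) survive guard evaluation.
Layer 0: {0}
Layer 1: {7}  cumulative {0,7}
Layer 2: {6}  cumulative {0,6,7}
Layer 3: {3}  cumulative {0,3,6,7}
Layer 4: {1,2}  cumulative {0,1,2,3,6,7}
Layer 5: {5}  cumulative {0,1,2,3,5,6,7}
Layer 6: {4}  cumulative {0,1,2,3,4,5,6,7}
Reachable = {0,1,2,3,4,5,6,7}
witness 3: c·tau·a

Answer: REACHABLE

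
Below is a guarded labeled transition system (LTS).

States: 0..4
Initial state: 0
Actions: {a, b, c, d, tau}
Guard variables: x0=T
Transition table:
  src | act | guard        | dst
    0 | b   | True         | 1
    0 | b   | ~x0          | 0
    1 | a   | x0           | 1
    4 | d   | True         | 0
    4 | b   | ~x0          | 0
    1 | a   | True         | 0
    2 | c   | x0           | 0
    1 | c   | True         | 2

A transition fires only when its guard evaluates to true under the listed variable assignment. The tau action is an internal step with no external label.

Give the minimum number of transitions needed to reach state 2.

Answer: 2

Analysis:
Breadth-first toward 2:
  L0 = {0}
  L1 = {1}
  L2 = {2}
first hit 2 at d=2 via b·c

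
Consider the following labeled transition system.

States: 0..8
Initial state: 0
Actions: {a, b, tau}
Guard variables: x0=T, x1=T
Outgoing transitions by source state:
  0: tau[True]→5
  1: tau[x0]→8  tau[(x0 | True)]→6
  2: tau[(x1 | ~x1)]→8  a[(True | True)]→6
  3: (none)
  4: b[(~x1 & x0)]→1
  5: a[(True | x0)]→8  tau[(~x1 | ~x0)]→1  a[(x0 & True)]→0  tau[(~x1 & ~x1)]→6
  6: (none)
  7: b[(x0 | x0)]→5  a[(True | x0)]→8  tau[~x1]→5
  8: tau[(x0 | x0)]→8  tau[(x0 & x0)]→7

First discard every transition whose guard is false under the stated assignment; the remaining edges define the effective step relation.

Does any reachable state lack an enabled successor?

Answer: DEADLOCK-FREE

Working:
Reach set: {0,5,7,8}
  0: tau→5  [deg 1]
  5: a→0  a→8  [deg 2]
  7: a→8  b→5  [deg 2]
  8: tau→7  tau→8  [deg 2]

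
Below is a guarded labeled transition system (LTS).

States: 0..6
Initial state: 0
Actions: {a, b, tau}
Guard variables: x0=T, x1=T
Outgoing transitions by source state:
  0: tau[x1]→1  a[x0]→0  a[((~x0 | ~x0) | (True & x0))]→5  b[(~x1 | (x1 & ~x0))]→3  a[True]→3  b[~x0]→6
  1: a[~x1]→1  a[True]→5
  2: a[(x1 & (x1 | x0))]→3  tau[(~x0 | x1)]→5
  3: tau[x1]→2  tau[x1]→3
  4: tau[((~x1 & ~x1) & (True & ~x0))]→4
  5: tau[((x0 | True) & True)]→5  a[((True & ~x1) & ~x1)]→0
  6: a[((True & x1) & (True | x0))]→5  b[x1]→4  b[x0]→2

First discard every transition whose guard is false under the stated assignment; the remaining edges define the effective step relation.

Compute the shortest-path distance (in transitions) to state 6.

Layered search for 6:
  Layer 0: {0}
  Layer 1: {1,3,5}
  Layer 2: {2}
6 never appears.

Answer: UNREACHABLE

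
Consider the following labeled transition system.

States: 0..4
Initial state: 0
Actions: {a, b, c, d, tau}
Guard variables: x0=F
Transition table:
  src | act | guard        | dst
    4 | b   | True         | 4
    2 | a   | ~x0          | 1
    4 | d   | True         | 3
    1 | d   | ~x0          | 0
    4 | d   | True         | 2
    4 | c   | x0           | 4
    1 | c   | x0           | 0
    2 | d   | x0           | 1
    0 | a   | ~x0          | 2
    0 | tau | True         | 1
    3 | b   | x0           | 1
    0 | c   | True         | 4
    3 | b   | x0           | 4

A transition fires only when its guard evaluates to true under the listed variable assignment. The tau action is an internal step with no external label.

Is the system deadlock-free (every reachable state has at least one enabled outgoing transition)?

R = {0,1,2,3,4}
  0: a→2  c→4  tau→1  [deg 3]
  1: d→0  [deg 1]
  2: a→1  [deg 1]
  3: ∅  [no exit]
  4: b→4  d→2  d→3  [deg 3]
trace reaching 3: c·d

Answer: DEADLOCK at state 3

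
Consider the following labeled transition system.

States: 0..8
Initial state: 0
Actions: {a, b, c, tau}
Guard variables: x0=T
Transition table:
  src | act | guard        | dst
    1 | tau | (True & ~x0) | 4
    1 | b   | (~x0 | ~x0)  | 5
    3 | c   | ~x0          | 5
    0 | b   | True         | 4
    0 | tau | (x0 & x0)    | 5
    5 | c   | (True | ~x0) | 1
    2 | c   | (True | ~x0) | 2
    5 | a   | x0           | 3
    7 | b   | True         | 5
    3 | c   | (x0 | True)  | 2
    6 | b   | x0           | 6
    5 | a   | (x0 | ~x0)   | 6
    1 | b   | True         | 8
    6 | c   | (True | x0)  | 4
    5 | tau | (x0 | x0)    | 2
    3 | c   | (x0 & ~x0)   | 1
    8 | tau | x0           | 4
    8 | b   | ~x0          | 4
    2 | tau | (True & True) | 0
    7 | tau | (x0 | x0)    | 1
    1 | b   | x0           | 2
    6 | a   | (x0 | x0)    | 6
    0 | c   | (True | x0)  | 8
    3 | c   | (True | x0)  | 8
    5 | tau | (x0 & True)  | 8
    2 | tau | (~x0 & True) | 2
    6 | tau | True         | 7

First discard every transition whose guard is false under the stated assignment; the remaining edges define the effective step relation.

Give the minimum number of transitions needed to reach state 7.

BFS to 7:
  L0 = {0}
  L1 = {4,5,8}
  L2 = {1,2,3,6}
  L3 = {7}
depth(7)=3, e.g. tau·a·tau

Answer: 3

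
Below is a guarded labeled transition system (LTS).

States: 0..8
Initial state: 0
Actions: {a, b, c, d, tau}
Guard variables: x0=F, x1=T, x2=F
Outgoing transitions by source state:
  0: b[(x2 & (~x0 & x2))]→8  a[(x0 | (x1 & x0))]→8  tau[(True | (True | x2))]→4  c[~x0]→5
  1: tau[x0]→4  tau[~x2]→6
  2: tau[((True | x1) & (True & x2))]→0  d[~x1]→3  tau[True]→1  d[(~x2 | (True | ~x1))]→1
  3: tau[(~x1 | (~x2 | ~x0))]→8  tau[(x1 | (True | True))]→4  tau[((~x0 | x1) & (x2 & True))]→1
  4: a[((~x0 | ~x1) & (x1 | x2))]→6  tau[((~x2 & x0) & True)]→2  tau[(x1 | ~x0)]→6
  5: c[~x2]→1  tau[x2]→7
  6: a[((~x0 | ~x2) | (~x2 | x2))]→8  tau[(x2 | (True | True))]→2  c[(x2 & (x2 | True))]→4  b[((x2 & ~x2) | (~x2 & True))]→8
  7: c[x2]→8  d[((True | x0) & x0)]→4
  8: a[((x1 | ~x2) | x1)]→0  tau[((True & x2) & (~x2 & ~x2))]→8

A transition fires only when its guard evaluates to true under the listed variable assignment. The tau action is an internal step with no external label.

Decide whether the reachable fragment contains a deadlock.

Answer: DEADLOCK-FREE

Working:
Reachable = {0,1,2,4,5,6,8}
  0: c→5  tau→4  [deg 2]
  1: tau→6  [deg 1]
  2: d→1  tau→1  [deg 2]
  4: a→6  tau→6  [deg 2]
  5: c→1  [deg 1]
  6: a→8  b→8  tau→2  [deg 3]
  8: a→0  [deg 1]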